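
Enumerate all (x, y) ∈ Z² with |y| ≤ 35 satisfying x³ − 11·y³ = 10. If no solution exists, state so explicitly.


The equation is x³ - 11y³ = 10. For fixed y, x³ = 11·y³ + 10, so a solution requires the RHS to be a perfect cube.
Strategy: iterate y from -35 to 35, compute RHS = 11·y³ + 10, and check whether it is a (positive or negative) perfect cube.
Check small values of y:
  y = 0: RHS = 10 is not a perfect cube.
  y = 1: RHS = 21 is not a perfect cube.
  y = -1: RHS = -1 = (-1)³ ⇒ x = -1 works.
  y = 2: RHS = 98 is not a perfect cube.
  y = -2: RHS = -78 is not a perfect cube.
  y = 3: RHS = 307 is not a perfect cube.
  y = -3: RHS = -287 is not a perfect cube.
Continuing the search up to |y| = 35 finds no further solutions beyond those listed.
Collected solutions: (-1, -1).

Solutions (with |y| ≤ 35): (-1, -1).


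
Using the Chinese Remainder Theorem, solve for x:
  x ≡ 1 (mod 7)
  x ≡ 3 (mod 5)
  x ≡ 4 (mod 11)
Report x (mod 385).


Moduli 7, 5, 11 are pairwise coprime; by CRT there is a unique solution modulo M = 7 · 5 · 11 = 385.
Solve pairwise, accumulating the modulus:
  Start with x ≡ 1 (mod 7).
  Combine with x ≡ 3 (mod 5): since gcd(7, 5) = 1, we get a unique residue mod 35.
    Write x = 1 + 7·t and substitute into x ≡ 3 (mod 5): 7·t ≡ 3 − 1 = 2 (mod 5).
    Reduce coefficients mod 5: 2·t ≡ 2 (mod 5).
    The inverse of 2 mod 5 is 3 (since 2·3 = 6 = 1·5 + 1), so t ≡ 3·2 = 6 ≡ 1 (mod 5).
    Then x = 1 + 7·1 = 8, valid modulo lcm(7, 5) = 35: x ≡ 8 (mod 35).
  Combine with x ≡ 4 (mod 11): since gcd(35, 11) = 1, we get a unique residue mod 385.
    Write x = 8 + 35·t and substitute into x ≡ 4 (mod 11): 35·t ≡ 4 − 8 = -4 (mod 11).
    Reduce coefficients mod 11: 2·t ≡ 7 (mod 11).
    The inverse of 2 mod 11 is 6 (since 2·6 = 12 = 1·11 + 1), so t ≡ 6·7 = 42 ≡ 9 (mod 11).
    Then x = 8 + 35·9 = 323, valid modulo lcm(35, 11) = 385: x ≡ 323 (mod 385).
Verify: 323 mod 7 = 1 ✓, 323 mod 5 = 3 ✓, 323 mod 11 = 4 ✓.

x ≡ 323 (mod 385).


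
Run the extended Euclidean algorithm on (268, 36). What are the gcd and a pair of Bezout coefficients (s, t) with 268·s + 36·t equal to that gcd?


Euclidean algorithm on (268, 36) — divide until remainder is 0:
  268 = 7 · 36 + 16
  36 = 2 · 16 + 4
  16 = 4 · 4 + 0
gcd(268, 36) = 4.
Track Bezout coefficients alongside the remainders: start with r₀ = 268 = a·1 + b·0 (s = 1, t = 0) and r₁ = 36 = a·0 + b·1 (s = 0, t = 1); each new remainder r_{k+1} = r_{k-1} − q_k·r_k inherits s_{k+1} = s_{k-1} − q_k·s_k, t_{k+1} = t_{k-1} − q_k·t_k, so r_k = a·s_k + b·t_k at every step:
  q = 7: r = 16, s = 1 − 7·0 = 1, t = 0 − 7·1 = -7  (check: 268·1 + 36·(-7) = 16)
  q = 2: r = 4, s = 0 − 2·1 = -2, t = 1 − 2·(-7) = 15  (check: 268·(-2) + 36·15 = 4)
The row with r = 4 (the gcd) gives the Bezout coefficients s = -2, t = 15.
Result: 268 · (-2) + 36 · (15) = 4.

gcd(268, 36) = 4; s = -2, t = 15 (check: 268·(-2) + 36·15 = 4).


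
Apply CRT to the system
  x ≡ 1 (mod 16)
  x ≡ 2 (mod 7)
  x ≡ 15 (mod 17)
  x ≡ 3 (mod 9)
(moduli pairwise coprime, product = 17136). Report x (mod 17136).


Product of moduli M = 16 · 7 · 17 · 9 = 17136.
Merge one congruence at a time:
  Start: x ≡ 1 (mod 16).
  Combine with x ≡ 2 (mod 7); new modulus lcm = 112.
    Write x = 1 + 16·t and substitute into x ≡ 2 (mod 7): 16·t ≡ 2 − 1 = 1 (mod 7).
    Reduce coefficients mod 7: 2·t ≡ 1 (mod 7).
    The inverse of 2 mod 7 is 4 (since 2·4 = 8 = 1·7 + 1), so t ≡ 4·1 = 4 ≡ 4 (mod 7).
    Then x = 1 + 16·4 = 65, valid modulo lcm(16, 7) = 112: x ≡ 65 (mod 112).
  Combine with x ≡ 15 (mod 17); new modulus lcm = 1904.
    Write x = 65 + 112·t and substitute into x ≡ 15 (mod 17): 112·t ≡ 15 − 65 = -50 (mod 17).
    Reduce coefficients mod 17: 10·t ≡ 1 (mod 17).
    The inverse of 10 mod 17 is 12 (since 10·12 = 120 = 7·17 + 1), so t ≡ 12·1 = 12 ≡ 12 (mod 17).
    Then x = 65 + 112·12 = 1409, valid modulo lcm(112, 17) = 1904: x ≡ 1409 (mod 1904).
  Combine with x ≡ 3 (mod 9); new modulus lcm = 17136.
    Write x = 1409 + 1904·t and substitute into x ≡ 3 (mod 9): 1904·t ≡ 3 − 1409 = -1406 (mod 9).
    Reduce coefficients mod 9: 5·t ≡ 7 (mod 9).
    The inverse of 5 mod 9 is 2 (since 5·2 = 10 = 1·9 + 1), so t ≡ 2·7 = 14 ≡ 5 (mod 9).
    Then x = 1409 + 1904·5 = 10929, valid modulo lcm(1904, 9) = 17136: x ≡ 10929 (mod 17136).
Verify against each original: 10929 mod 16 = 1, 10929 mod 7 = 2, 10929 mod 17 = 15, 10929 mod 9 = 3.

x ≡ 10929 (mod 17136).


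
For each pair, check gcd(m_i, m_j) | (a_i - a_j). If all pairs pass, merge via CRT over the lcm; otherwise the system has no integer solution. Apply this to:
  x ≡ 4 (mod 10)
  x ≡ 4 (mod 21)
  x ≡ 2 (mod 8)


Moduli 10, 21, 8 are not pairwise coprime, so CRT works modulo lcm(m_i) when all pairwise compatibility conditions hold.
Pairwise compatibility: gcd(m_i, m_j) must divide a_i - a_j for every pair.
Merge one congruence at a time:
  Start: x ≡ 4 (mod 10).
  Combine with x ≡ 4 (mod 21): gcd(10, 21) = 1; 4 - 4 = 0, which IS divisible by 1, so compatible.
    Write x = 4 + 10·t and substitute into x ≡ 4 (mod 21): 10·t ≡ 4 − 4 = 0 (mod 21).
    The inverse of 10 mod 21 is 19 (since 10·19 = 190 = 9·21 + 1), so t ≡ 19·0 = 0 ≡ 0 (mod 21).
    Then x = 4 + 10·0 = 4, valid modulo lcm(10, 21) = 210: x ≡ 4 (mod 210).
  Combine with x ≡ 2 (mod 8): gcd(210, 8) = 2; 2 - 4 = -2, which IS divisible by 2, so compatible.
    Write x = 4 + 210·t and substitute into x ≡ 2 (mod 8): 210·t ≡ 2 − 4 = -2 (mod 8).
    Divide the congruence (and modulus) by g = 2: 105·t ≡ -1 (mod 4).
    Reduce coefficients mod 4: 1·t ≡ 3 (mod 4).
    So t ≡ 3 (mod 4).
    Then x = 4 + 210·3 = 634, valid modulo lcm(210, 8) = 840: x ≡ 634 (mod 840).
Verify: 634 mod 10 = 4, 634 mod 21 = 4, 634 mod 8 = 2.

x ≡ 634 (mod 840).


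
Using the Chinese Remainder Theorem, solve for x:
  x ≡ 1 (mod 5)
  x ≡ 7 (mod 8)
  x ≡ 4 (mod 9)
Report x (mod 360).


Moduli 5, 8, 9 are pairwise coprime; by CRT there is a unique solution modulo M = 5 · 8 · 9 = 360.
Solve pairwise, accumulating the modulus:
  Start with x ≡ 1 (mod 5).
  Combine with x ≡ 7 (mod 8): since gcd(5, 8) = 1, we get a unique residue mod 40.
    Write x = 1 + 5·t and substitute into x ≡ 7 (mod 8): 5·t ≡ 7 − 1 = 6 (mod 8).
    The inverse of 5 mod 8 is 5 (since 5·5 = 25 = 3·8 + 1), so t ≡ 5·6 = 30 ≡ 6 (mod 8).
    Then x = 1 + 5·6 = 31, valid modulo lcm(5, 8) = 40: x ≡ 31 (mod 40).
  Combine with x ≡ 4 (mod 9): since gcd(40, 9) = 1, we get a unique residue mod 360.
    Write x = 31 + 40·t and substitute into x ≡ 4 (mod 9): 40·t ≡ 4 − 31 = -27 (mod 9).
    Reduce coefficients mod 9: 4·t ≡ 0 (mod 9).
    The inverse of 4 mod 9 is 7 (since 4·7 = 28 = 3·9 + 1), so t ≡ 7·0 = 0 ≡ 0 (mod 9).
    Then x = 31 + 40·0 = 31, valid modulo lcm(40, 9) = 360: x ≡ 31 (mod 360).
Verify: 31 mod 5 = 1 ✓, 31 mod 8 = 7 ✓, 31 mod 9 = 4 ✓.

x ≡ 31 (mod 360).


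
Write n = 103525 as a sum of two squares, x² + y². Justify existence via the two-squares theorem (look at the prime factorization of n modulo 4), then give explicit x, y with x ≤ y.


Step 1: Factor n = 103525 = 5^2 · 41 · 101.
Step 2: Check the mod-4 condition on each prime factor: 5 ≡ 1 (mod 4), exponent 2; 41 ≡ 1 (mod 4), exponent 1; 101 ≡ 1 (mod 4), exponent 1.
All primes ≡ 3 (mod 4) appear to even exponent (or don't appear), so by the two-squares theorem n IS expressible as a sum of two squares.
Step 3: Build a representation. Group n = k² · m with k = 5 and m = 41 · 101 = 4141 (a product of primes ≡ 1 (mod 4)); a representation of m scales to one of n via (k·x)² + (k·y)² = k²(x² + y²). Each prime p ≡ 1 (mod 4) is itself a sum of two squares; find a² by testing p − a² for a perfect square:
  41: 41 − 1² = 40, 41 − 2² = 37, 41 − 3² = 32, 41 − 4² = 25 = 5² ⇒ 41 = 4² + 5².
  101: 101 − 1² = 100 = 10² ⇒ 101 = 1² + 10².
  Combine using the Brahmagupta–Fibonacci identity (a² + b²)(c² + d²) = (ac − bd)² + (ad + bc)² = (ac + bd)² + (ad − bc)²:
  41 · 101 = 4141: from (4² + 5²)(1² + 10²), take (4·1 − 5·10, 4·10 + 5·1) = (4 − 50, 40 + 5) = (-46, 45); dropping signs (only squares matter) gives (46, 45); check 46² + 45² = 2116 + 2025 = 4141 ✓.
  Scale by k = 5: (5·46, 5·45) = (230, 225).
Step 4: Order so x ≤ y and verify: 225² + 230² = 50625 + 52900 = 103525 = n. ✓

n = 103525 = 225² + 230² (one valid representation with x ≤ y).


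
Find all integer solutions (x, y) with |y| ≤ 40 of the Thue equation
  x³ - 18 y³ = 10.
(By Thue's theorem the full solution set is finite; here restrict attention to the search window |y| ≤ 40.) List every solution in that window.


The equation is x³ - 18y³ = 10. For fixed y, x³ = 18·y³ + 10, so a solution requires the RHS to be a perfect cube.
Strategy: iterate y from -40 to 40, compute RHS = 18·y³ + 10, and check whether it is a (positive or negative) perfect cube.
Check small values of y:
  y = 0: RHS = 10 is not a perfect cube.
  y = 1: RHS = 28 is not a perfect cube.
  y = -1: RHS = -8 = (-2)³ ⇒ x = -2 works.
  y = 2: RHS = 154 is not a perfect cube.
  y = -2: RHS = -134 is not a perfect cube.
  y = 3: RHS = 496 is not a perfect cube.
  y = -3: RHS = -476 is not a perfect cube.
Continuing the search up to |y| = 40 finds no further solutions beyond those listed.
Collected solutions: (-2, -1).

Solutions (with |y| ≤ 40): (-2, -1).


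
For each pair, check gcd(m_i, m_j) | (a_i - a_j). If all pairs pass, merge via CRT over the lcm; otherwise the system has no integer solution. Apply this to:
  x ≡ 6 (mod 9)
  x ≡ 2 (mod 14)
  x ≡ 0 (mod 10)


Moduli 9, 14, 10 are not pairwise coprime, so CRT works modulo lcm(m_i) when all pairwise compatibility conditions hold.
Pairwise compatibility: gcd(m_i, m_j) must divide a_i - a_j for every pair.
Merge one congruence at a time:
  Start: x ≡ 6 (mod 9).
  Combine with x ≡ 2 (mod 14): gcd(9, 14) = 1; 2 - 6 = -4, which IS divisible by 1, so compatible.
    Write x = 6 + 9·t and substitute into x ≡ 2 (mod 14): 9·t ≡ 2 − 6 = -4 (mod 14).
    Reduce coefficients mod 14: 9·t ≡ 10 (mod 14).
    The inverse of 9 mod 14 is 11 (since 9·11 = 99 = 7·14 + 1), so t ≡ 11·10 = 110 ≡ 12 (mod 14).
    Then x = 6 + 9·12 = 114, valid modulo lcm(9, 14) = 126: x ≡ 114 (mod 126).
  Combine with x ≡ 0 (mod 10): gcd(126, 10) = 2; 0 - 114 = -114, which IS divisible by 2, so compatible.
    Write x = 114 + 126·t and substitute into x ≡ 0 (mod 10): 126·t ≡ 0 − 114 = -114 (mod 10).
    Divide the congruence (and modulus) by g = 2: 63·t ≡ -57 (mod 5).
    Reduce coefficients mod 5: 3·t ≡ 3 (mod 5).
    The inverse of 3 mod 5 is 2 (since 3·2 = 6 = 1·5 + 1), so t ≡ 2·3 = 6 ≡ 1 (mod 5).
    Then x = 114 + 126·1 = 240, valid modulo lcm(126, 10) = 630: x ≡ 240 (mod 630).
Verify: 240 mod 9 = 6, 240 mod 14 = 2, 240 mod 10 = 0.

x ≡ 240 (mod 630).


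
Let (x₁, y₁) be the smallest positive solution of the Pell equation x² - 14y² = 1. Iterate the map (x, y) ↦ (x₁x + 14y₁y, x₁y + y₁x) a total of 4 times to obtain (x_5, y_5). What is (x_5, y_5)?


Step 1: Find the fundamental solution (x₁, y₁) of x² - 14y² = 1.
  Expand √14 as a continued fraction. a₀ = ⌊√14⌋ = 3; iterate m_{k+1} = d_k·a_k − m_k, d_{k+1} = (14 − m_{k+1}²)/d_k, a_{k+1} = ⌊(a₀ + m_{k+1})/d_{k+1}⌋ (starting m₀ = 0, d₀ = 1), with convergents p_k = a_k·p_{k-1} + p_{k-2}, q_k = a_k·q_{k-1} + q_{k-2} (p₋₁ = 1, q₋₁ = 0):
  k = 0: a₀ = 3; p₀/q₀ = 3/1; p₀² − 14·q₀² = 9 − 14 = -5.
  k = 1: m = 3, d = 5, a = ⌊(3 + 3)/5⌋ = 1; p/q = (1·3 + 1)/(1·1 + 0) = 4/1; p² − 14·q² = 16 − 14 = 2.
  k = 2: m = 2, d = 2, a = ⌊(3 + 2)/2⌋ = 2; p/q = (2·4 + 3)/(2·1 + 1) = 11/3; p² − 14·q² = 121 − 126 = -5.
  k = 3: m = 2, d = 5, a = ⌊(3 + 2)/5⌋ = 1; p/q = (1·11 + 4)/(1·3 + 1) = 15/4; p² − 14·q² = 225 − 224 = 1.
  The first convergent with p² − 14·q² = 1 gives the fundamental solution (x₁, y₁) = (15, 4).
Step 2: Apply the recurrence (x_{n+1}, y_{n+1}) = (x₁x_n + 14y₁y_n, x₁y_n + y₁x_n) repeatedly.
  From (x_1, y_1) = (15, 4): x_2 = 15·15 + 14·4·4 = 449; y_2 = 15·4 + 4·15 = 120.
  From (x_2, y_2) = (449, 120): x_3 = 15·449 + 14·4·120 = 13455; y_3 = 15·120 + 4·449 = 3596.
  From (x_3, y_3) = (13455, 3596): x_4 = 15·13455 + 14·4·3596 = 403201; y_4 = 15·3596 + 4·13455 = 107760.
  From (x_4, y_4) = (403201, 107760): x_5 = 15·403201 + 14·4·107760 = 12082575; y_5 = 15·107760 + 4·403201 = 3229204.
Step 3: Verify x_5² - 14·y_5² = 145988618630625 - 145988618630624 = 1 (should be 1). ✓

(x_1, y_1) = (15, 4); (x_5, y_5) = (12082575, 3229204).


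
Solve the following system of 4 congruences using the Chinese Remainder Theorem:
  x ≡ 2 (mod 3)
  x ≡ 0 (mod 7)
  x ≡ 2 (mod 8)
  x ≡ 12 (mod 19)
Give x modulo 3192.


Product of moduli M = 3 · 7 · 8 · 19 = 3192.
Merge one congruence at a time:
  Start: x ≡ 2 (mod 3).
  Combine with x ≡ 0 (mod 7); new modulus lcm = 21.
    Write x = 2 + 3·t and substitute into x ≡ 0 (mod 7): 3·t ≡ 0 − 2 = -2 (mod 7).
    Reduce coefficients mod 7: 3·t ≡ 5 (mod 7).
    The inverse of 3 mod 7 is 5 (since 3·5 = 15 = 2·7 + 1), so t ≡ 5·5 = 25 ≡ 4 (mod 7).
    Then x = 2 + 3·4 = 14, valid modulo lcm(3, 7) = 21: x ≡ 14 (mod 21).
  Combine with x ≡ 2 (mod 8); new modulus lcm = 168.
    Write x = 14 + 21·t and substitute into x ≡ 2 (mod 8): 21·t ≡ 2 − 14 = -12 (mod 8).
    Reduce coefficients mod 8: 5·t ≡ 4 (mod 8).
    The inverse of 5 mod 8 is 5 (since 5·5 = 25 = 3·8 + 1), so t ≡ 5·4 = 20 ≡ 4 (mod 8).
    Then x = 14 + 21·4 = 98, valid modulo lcm(21, 8) = 168: x ≡ 98 (mod 168).
  Combine with x ≡ 12 (mod 19); new modulus lcm = 3192.
    Write x = 98 + 168·t and substitute into x ≡ 12 (mod 19): 168·t ≡ 12 − 98 = -86 (mod 19).
    Reduce coefficients mod 19: 16·t ≡ 9 (mod 19).
    The inverse of 16 mod 19 is 6 (since 16·6 = 96 = 5·19 + 1), so t ≡ 6·9 = 54 ≡ 16 (mod 19).
    Then x = 98 + 168·16 = 2786, valid modulo lcm(168, 19) = 3192: x ≡ 2786 (mod 3192).
Verify against each original: 2786 mod 3 = 2, 2786 mod 7 = 0, 2786 mod 8 = 2, 2786 mod 19 = 12.

x ≡ 2786 (mod 3192).


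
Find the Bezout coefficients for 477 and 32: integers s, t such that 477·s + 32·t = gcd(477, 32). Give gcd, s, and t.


Euclidean algorithm on (477, 32) — divide until remainder is 0:
  477 = 14 · 32 + 29
  32 = 1 · 29 + 3
  29 = 9 · 3 + 2
  3 = 1 · 2 + 1
  2 = 2 · 1 + 0
gcd(477, 32) = 1.
Track Bezout coefficients alongside the remainders: start with r₀ = 477 = a·1 + b·0 (s = 1, t = 0) and r₁ = 32 = a·0 + b·1 (s = 0, t = 1); each new remainder r_{k+1} = r_{k-1} − q_k·r_k inherits s_{k+1} = s_{k-1} − q_k·s_k, t_{k+1} = t_{k-1} − q_k·t_k, so r_k = a·s_k + b·t_k at every step:
  q = 14: r = 29, s = 1 − 14·0 = 1, t = 0 − 14·1 = -14  (check: 477·1 + 32·(-14) = 29)
  q = 1: r = 3, s = 0 − 1·1 = -1, t = 1 − 1·(-14) = 15  (check: 477·(-1) + 32·15 = 3)
  q = 9: r = 2, s = 1 − 9·(-1) = 10, t = -14 − 9·15 = -149  (check: 477·10 + 32·(-149) = 2)
  q = 1: r = 1, s = -1 − 1·10 = -11, t = 15 − 1·(-149) = 164  (check: 477·(-11) + 32·164 = 1)
The row with r = 1 (the gcd) gives the Bezout coefficients s = -11, t = 164.
Result: 477 · (-11) + 32 · (164) = 1.

gcd(477, 32) = 1; s = -11, t = 164 (check: 477·(-11) + 32·164 = 1).


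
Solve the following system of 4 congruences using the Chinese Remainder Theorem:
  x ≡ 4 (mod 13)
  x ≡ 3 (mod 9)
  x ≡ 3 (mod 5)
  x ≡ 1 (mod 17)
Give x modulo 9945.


Product of moduli M = 13 · 9 · 5 · 17 = 9945.
Merge one congruence at a time:
  Start: x ≡ 4 (mod 13).
  Combine with x ≡ 3 (mod 9); new modulus lcm = 117.
    Write x = 4 + 13·t and substitute into x ≡ 3 (mod 9): 13·t ≡ 3 − 4 = -1 (mod 9).
    Reduce coefficients mod 9: 4·t ≡ 8 (mod 9).
    The inverse of 4 mod 9 is 7 (since 4·7 = 28 = 3·9 + 1), so t ≡ 7·8 = 56 ≡ 2 (mod 9).
    Then x = 4 + 13·2 = 30, valid modulo lcm(13, 9) = 117: x ≡ 30 (mod 117).
  Combine with x ≡ 3 (mod 5); new modulus lcm = 585.
    Write x = 30 + 117·t and substitute into x ≡ 3 (mod 5): 117·t ≡ 3 − 30 = -27 (mod 5).
    Reduce coefficients mod 5: 2·t ≡ 3 (mod 5).
    The inverse of 2 mod 5 is 3 (since 2·3 = 6 = 1·5 + 1), so t ≡ 3·3 = 9 ≡ 4 (mod 5).
    Then x = 30 + 117·4 = 498, valid modulo lcm(117, 5) = 585: x ≡ 498 (mod 585).
  Combine with x ≡ 1 (mod 17); new modulus lcm = 9945.
    Write x = 498 + 585·t and substitute into x ≡ 1 (mod 17): 585·t ≡ 1 − 498 = -497 (mod 17).
    Reduce coefficients mod 17: 7·t ≡ 13 (mod 17).
    The inverse of 7 mod 17 is 5 (since 7·5 = 35 = 2·17 + 1), so t ≡ 5·13 = 65 ≡ 14 (mod 17).
    Then x = 498 + 585·14 = 8688, valid modulo lcm(585, 17) = 9945: x ≡ 8688 (mod 9945).
Verify against each original: 8688 mod 13 = 4, 8688 mod 9 = 3, 8688 mod 5 = 3, 8688 mod 17 = 1.

x ≡ 8688 (mod 9945).


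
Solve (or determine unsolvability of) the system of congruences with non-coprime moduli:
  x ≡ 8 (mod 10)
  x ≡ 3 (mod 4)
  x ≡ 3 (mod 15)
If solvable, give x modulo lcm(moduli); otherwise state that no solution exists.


Moduli 10, 4, 15 are not pairwise coprime, so CRT works modulo lcm(m_i) when all pairwise compatibility conditions hold.
Pairwise compatibility: gcd(m_i, m_j) must divide a_i - a_j for every pair.
Merge one congruence at a time:
  Start: x ≡ 8 (mod 10).
  Combine with x ≡ 3 (mod 4): gcd(10, 4) = 2, and 3 - 8 = -5 is NOT divisible by 2.
    ⇒ system is inconsistent (no integer solution).

No solution (the system is inconsistent).


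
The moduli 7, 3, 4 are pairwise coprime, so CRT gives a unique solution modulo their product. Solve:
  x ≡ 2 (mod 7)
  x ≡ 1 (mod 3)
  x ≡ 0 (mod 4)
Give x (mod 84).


Moduli 7, 3, 4 are pairwise coprime; by CRT there is a unique solution modulo M = 7 · 3 · 4 = 84.
Solve pairwise, accumulating the modulus:
  Start with x ≡ 2 (mod 7).
  Combine with x ≡ 1 (mod 3): since gcd(7, 3) = 1, we get a unique residue mod 21.
    Write x = 2 + 7·t and substitute into x ≡ 1 (mod 3): 7·t ≡ 1 − 2 = -1 (mod 3).
    Reduce coefficients mod 3: 1·t ≡ 2 (mod 3).
    So t ≡ 2 (mod 3).
    Then x = 2 + 7·2 = 16, valid modulo lcm(7, 3) = 21: x ≡ 16 (mod 21).
  Combine with x ≡ 0 (mod 4): since gcd(21, 4) = 1, we get a unique residue mod 84.
    Write x = 16 + 21·t and substitute into x ≡ 0 (mod 4): 21·t ≡ 0 − 16 = -16 (mod 4).
    Reduce coefficients mod 4: 1·t ≡ 0 (mod 4).
    So t ≡ 0 (mod 4).
    Then x = 16 + 21·0 = 16, valid modulo lcm(21, 4) = 84: x ≡ 16 (mod 84).
Verify: 16 mod 7 = 2 ✓, 16 mod 3 = 1 ✓, 16 mod 4 = 0 ✓.

x ≡ 16 (mod 84).


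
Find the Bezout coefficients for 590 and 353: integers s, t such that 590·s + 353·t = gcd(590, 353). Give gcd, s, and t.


Euclidean algorithm on (590, 353) — divide until remainder is 0:
  590 = 1 · 353 + 237
  353 = 1 · 237 + 116
  237 = 2 · 116 + 5
  116 = 23 · 5 + 1
  5 = 5 · 1 + 0
gcd(590, 353) = 1.
Track Bezout coefficients alongside the remainders: start with r₀ = 590 = a·1 + b·0 (s = 1, t = 0) and r₁ = 353 = a·0 + b·1 (s = 0, t = 1); each new remainder r_{k+1} = r_{k-1} − q_k·r_k inherits s_{k+1} = s_{k-1} − q_k·s_k, t_{k+1} = t_{k-1} − q_k·t_k, so r_k = a·s_k + b·t_k at every step:
  q = 1: r = 237, s = 1 − 1·0 = 1, t = 0 − 1·1 = -1  (check: 590·1 + 353·(-1) = 237)
  q = 1: r = 116, s = 0 − 1·1 = -1, t = 1 − 1·(-1) = 2  (check: 590·(-1) + 353·2 = 116)
  q = 2: r = 5, s = 1 − 2·(-1) = 3, t = -1 − 2·2 = -5  (check: 590·3 + 353·(-5) = 5)
  q = 23: r = 1, s = -1 − 23·3 = -70, t = 2 − 23·(-5) = 117  (check: 590·(-70) + 353·117 = 1)
The row with r = 1 (the gcd) gives the Bezout coefficients s = -70, t = 117.
Result: 590 · (-70) + 353 · (117) = 1.

gcd(590, 353) = 1; s = -70, t = 117 (check: 590·(-70) + 353·117 = 1).


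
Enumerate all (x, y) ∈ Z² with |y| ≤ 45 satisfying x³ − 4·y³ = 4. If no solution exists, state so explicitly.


The equation is x³ - 4y³ = 4. For fixed y, x³ = 4·y³ + 4, so a solution requires the RHS to be a perfect cube.
Strategy: iterate y from -45 to 45, compute RHS = 4·y³ + 4, and check whether it is a (positive or negative) perfect cube.
Check small values of y:
  y = 0: RHS = 4 is not a perfect cube.
  y = 1: RHS = 8 = (2)³ ⇒ x = 2 works.
  y = -1: RHS = 0 = (0)³ ⇒ x = 0 works.
  y = 2: RHS = 36 is not a perfect cube.
  y = -2: RHS = -28 is not a perfect cube.
  y = 3: RHS = 112 is not a perfect cube.
  y = -3: RHS = -104 is not a perfect cube.
Continuing the search up to |y| = 45 finds no further solutions beyond those listed.
Collected solutions: (0, -1), (2, 1).

Solutions (with |y| ≤ 45): (0, -1), (2, 1).


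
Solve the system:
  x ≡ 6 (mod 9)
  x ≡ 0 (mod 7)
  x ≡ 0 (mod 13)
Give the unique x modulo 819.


Moduli 9, 7, 13 are pairwise coprime; by CRT there is a unique solution modulo M = 9 · 7 · 13 = 819.
Solve pairwise, accumulating the modulus:
  Start with x ≡ 6 (mod 9).
  Combine with x ≡ 0 (mod 7): since gcd(9, 7) = 1, we get a unique residue mod 63.
    Write x = 6 + 9·t and substitute into x ≡ 0 (mod 7): 9·t ≡ 0 − 6 = -6 (mod 7).
    Reduce coefficients mod 7: 2·t ≡ 1 (mod 7).
    The inverse of 2 mod 7 is 4 (since 2·4 = 8 = 1·7 + 1), so t ≡ 4·1 = 4 ≡ 4 (mod 7).
    Then x = 6 + 9·4 = 42, valid modulo lcm(9, 7) = 63: x ≡ 42 (mod 63).
  Combine with x ≡ 0 (mod 13): since gcd(63, 13) = 1, we get a unique residue mod 819.
    Write x = 42 + 63·t and substitute into x ≡ 0 (mod 13): 63·t ≡ 0 − 42 = -42 (mod 13).
    Reduce coefficients mod 13: 11·t ≡ 10 (mod 13).
    The inverse of 11 mod 13 is 6 (since 11·6 = 66 = 5·13 + 1), so t ≡ 6·10 = 60 ≡ 8 (mod 13).
    Then x = 42 + 63·8 = 546, valid modulo lcm(63, 13) = 819: x ≡ 546 (mod 819).
Verify: 546 mod 9 = 6 ✓, 546 mod 7 = 0 ✓, 546 mod 13 = 0 ✓.

x ≡ 546 (mod 819).


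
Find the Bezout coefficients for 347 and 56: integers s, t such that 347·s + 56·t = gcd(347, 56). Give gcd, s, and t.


Euclidean algorithm on (347, 56) — divide until remainder is 0:
  347 = 6 · 56 + 11
  56 = 5 · 11 + 1
  11 = 11 · 1 + 0
gcd(347, 56) = 1.
Track Bezout coefficients alongside the remainders: start with r₀ = 347 = a·1 + b·0 (s = 1, t = 0) and r₁ = 56 = a·0 + b·1 (s = 0, t = 1); each new remainder r_{k+1} = r_{k-1} − q_k·r_k inherits s_{k+1} = s_{k-1} − q_k·s_k, t_{k+1} = t_{k-1} − q_k·t_k, so r_k = a·s_k + b·t_k at every step:
  q = 6: r = 11, s = 1 − 6·0 = 1, t = 0 − 6·1 = -6  (check: 347·1 + 56·(-6) = 11)
  q = 5: r = 1, s = 0 − 5·1 = -5, t = 1 − 5·(-6) = 31  (check: 347·(-5) + 56·31 = 1)
The row with r = 1 (the gcd) gives the Bezout coefficients s = -5, t = 31.
Result: 347 · (-5) + 56 · (31) = 1.

gcd(347, 56) = 1; s = -5, t = 31 (check: 347·(-5) + 56·31 = 1).


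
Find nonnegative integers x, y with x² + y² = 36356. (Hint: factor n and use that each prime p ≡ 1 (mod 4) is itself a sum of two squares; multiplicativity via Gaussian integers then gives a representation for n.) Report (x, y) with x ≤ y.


Step 1: Factor n = 36356 = 2^2 · 61 · 149.
Step 2: Check the mod-4 condition on each prime factor: 2 = 2 (special); 61 ≡ 1 (mod 4), exponent 1; 149 ≡ 1 (mod 4), exponent 1.
All primes ≡ 3 (mod 4) appear to even exponent (or don't appear), so by the two-squares theorem n IS expressible as a sum of two squares.
Step 3: Build a representation. Group n = k² · m with k = 2 and m = 61 · 149 = 9089 (a product of primes ≡ 1 (mod 4)); a representation of m scales to one of n via (k·x)² + (k·y)² = k²(x² + y²). Each prime p ≡ 1 (mod 4) is itself a sum of two squares; find a² by testing p − a² for a perfect square:
  61: 61 − 1² = 60, 61 − 2² = 57, 61 − 3² = 52, 61 − 4² = 45, 61 − 5² = 36 = 6² ⇒ 61 = 5² + 6².
  149: 149 − 1² = 148, 149 − 2² = 145, 149 − 3² = 140, 149 − 4² = 133, 149 − 5² = 124, 149 − 6² = 113, 149 − 7² = 100 = 10² ⇒ 149 = 7² + 10².
  Combine using the Brahmagupta–Fibonacci identity (a² + b²)(c² + d²) = (ac − bd)² + (ad + bc)² = (ac + bd)² + (ad − bc)²:
  61 · 149 = 9089: from (5² + 6²)(7² + 10²), take (5·7 − 6·10, 5·10 + 6·7) = (35 − 60, 50 + 42) = (-25, 92); dropping signs (only squares matter) gives (25, 92); check 25² + 92² = 625 + 8464 = 9089 ✓.
  Scale by k = 2: (2·25, 2·92) = (50, 184).
Step 4: Order so x ≤ y and verify: 50² + 184² = 2500 + 33856 = 36356 = n. ✓

n = 36356 = 50² + 184² (one valid representation with x ≤ y).


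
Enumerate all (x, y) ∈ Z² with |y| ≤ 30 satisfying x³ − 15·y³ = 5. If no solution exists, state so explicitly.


The equation is x³ - 15y³ = 5. For fixed y, x³ = 15·y³ + 5, so a solution requires the RHS to be a perfect cube.
Strategy: iterate y from -30 to 30, compute RHS = 15·y³ + 5, and check whether it is a (positive or negative) perfect cube.
Check small values of y:
  y = 0: RHS = 5 is not a perfect cube.
  y = 1: RHS = 20 is not a perfect cube.
  y = -1: RHS = -10 is not a perfect cube.
  y = 2: RHS = 125 = (5)³ ⇒ x = 5 works.
  y = -2: RHS = -115 is not a perfect cube.
  y = 3: RHS = 410 is not a perfect cube.
  y = -3: RHS = -400 is not a perfect cube.
Continuing the search up to |y| = 30 finds no further solutions beyond those listed.
Collected solutions: (5, 2).

Solutions (with |y| ≤ 30): (5, 2).


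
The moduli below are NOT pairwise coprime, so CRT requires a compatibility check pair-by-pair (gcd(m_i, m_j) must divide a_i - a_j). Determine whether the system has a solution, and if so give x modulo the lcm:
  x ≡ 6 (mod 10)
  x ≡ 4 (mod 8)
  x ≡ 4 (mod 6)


Moduli 10, 8, 6 are not pairwise coprime, so CRT works modulo lcm(m_i) when all pairwise compatibility conditions hold.
Pairwise compatibility: gcd(m_i, m_j) must divide a_i - a_j for every pair.
Merge one congruence at a time:
  Start: x ≡ 6 (mod 10).
  Combine with x ≡ 4 (mod 8): gcd(10, 8) = 2; 4 - 6 = -2, which IS divisible by 2, so compatible.
    Write x = 6 + 10·t and substitute into x ≡ 4 (mod 8): 10·t ≡ 4 − 6 = -2 (mod 8).
    Divide the congruence (and modulus) by g = 2: 5·t ≡ -1 (mod 4).
    Reduce coefficients mod 4: 1·t ≡ 3 (mod 4).
    So t ≡ 3 (mod 4).
    Then x = 6 + 10·3 = 36, valid modulo lcm(10, 8) = 40: x ≡ 36 (mod 40).
  Combine with x ≡ 4 (mod 6): gcd(40, 6) = 2; 4 - 36 = -32, which IS divisible by 2, so compatible.
    Write x = 36 + 40·t and substitute into x ≡ 4 (mod 6): 40·t ≡ 4 − 36 = -32 (mod 6).
    Divide the congruence (and modulus) by g = 2: 20·t ≡ -16 (mod 3).
    Reduce coefficients mod 3: 2·t ≡ 2 (mod 3).
    The inverse of 2 mod 3 is 2 (since 2·2 = 4 = 1·3 + 1), so t ≡ 2·2 = 4 ≡ 1 (mod 3).
    Then x = 36 + 40·1 = 76, valid modulo lcm(40, 6) = 120: x ≡ 76 (mod 120).
Verify: 76 mod 10 = 6, 76 mod 8 = 4, 76 mod 6 = 4.

x ≡ 76 (mod 120).


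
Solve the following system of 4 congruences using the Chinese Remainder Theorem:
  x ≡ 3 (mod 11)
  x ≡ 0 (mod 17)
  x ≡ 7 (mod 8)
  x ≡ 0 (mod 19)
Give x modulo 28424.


Product of moduli M = 11 · 17 · 8 · 19 = 28424.
Merge one congruence at a time:
  Start: x ≡ 3 (mod 11).
  Combine with x ≡ 0 (mod 17); new modulus lcm = 187.
    Write x = 3 + 11·t and substitute into x ≡ 0 (mod 17): 11·t ≡ 0 − 3 = -3 (mod 17).
    Reduce coefficients mod 17: 11·t ≡ 14 (mod 17).
    The inverse of 11 mod 17 is 14 (since 11·14 = 154 = 9·17 + 1), so t ≡ 14·14 = 196 ≡ 9 (mod 17).
    Then x = 3 + 11·9 = 102, valid modulo lcm(11, 17) = 187: x ≡ 102 (mod 187).
  Combine with x ≡ 7 (mod 8); new modulus lcm = 1496.
    Write x = 102 + 187·t and substitute into x ≡ 7 (mod 8): 187·t ≡ 7 − 102 = -95 (mod 8).
    Reduce coefficients mod 8: 3·t ≡ 1 (mod 8).
    The inverse of 3 mod 8 is 3 (since 3·3 = 9 = 1·8 + 1), so t ≡ 3·1 = 3 ≡ 3 (mod 8).
    Then x = 102 + 187·3 = 663, valid modulo lcm(187, 8) = 1496: x ≡ 663 (mod 1496).
  Combine with x ≡ 0 (mod 19); new modulus lcm = 28424.
    Write x = 663 + 1496·t and substitute into x ≡ 0 (mod 19): 1496·t ≡ 0 − 663 = -663 (mod 19).
    Reduce coefficients mod 19: 14·t ≡ 2 (mod 19).
    The inverse of 14 mod 19 is 15 (since 14·15 = 210 = 11·19 + 1), so t ≡ 15·2 = 30 ≡ 11 (mod 19).
    Then x = 663 + 1496·11 = 17119, valid modulo lcm(1496, 19) = 28424: x ≡ 17119 (mod 28424).
Verify against each original: 17119 mod 11 = 3, 17119 mod 17 = 0, 17119 mod 8 = 7, 17119 mod 19 = 0.

x ≡ 17119 (mod 28424).


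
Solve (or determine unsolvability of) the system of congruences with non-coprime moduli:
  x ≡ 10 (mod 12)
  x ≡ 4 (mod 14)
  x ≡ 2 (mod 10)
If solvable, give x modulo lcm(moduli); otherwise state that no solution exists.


Moduli 12, 14, 10 are not pairwise coprime, so CRT works modulo lcm(m_i) when all pairwise compatibility conditions hold.
Pairwise compatibility: gcd(m_i, m_j) must divide a_i - a_j for every pair.
Merge one congruence at a time:
  Start: x ≡ 10 (mod 12).
  Combine with x ≡ 4 (mod 14): gcd(12, 14) = 2; 4 - 10 = -6, which IS divisible by 2, so compatible.
    Write x = 10 + 12·t and substitute into x ≡ 4 (mod 14): 12·t ≡ 4 − 10 = -6 (mod 14).
    Divide the congruence (and modulus) by g = 2: 6·t ≡ -3 (mod 7).
    Reduce coefficients mod 7: 6·t ≡ 4 (mod 7).
    The inverse of 6 mod 7 is 6 (since 6·6 = 36 = 5·7 + 1), so t ≡ 6·4 = 24 ≡ 3 (mod 7).
    Then x = 10 + 12·3 = 46, valid modulo lcm(12, 14) = 84: x ≡ 46 (mod 84).
  Combine with x ≡ 2 (mod 10): gcd(84, 10) = 2; 2 - 46 = -44, which IS divisible by 2, so compatible.
    Write x = 46 + 84·t and substitute into x ≡ 2 (mod 10): 84·t ≡ 2 − 46 = -44 (mod 10).
    Divide the congruence (and modulus) by g = 2: 42·t ≡ -22 (mod 5).
    Reduce coefficients mod 5: 2·t ≡ 3 (mod 5).
    The inverse of 2 mod 5 is 3 (since 2·3 = 6 = 1·5 + 1), so t ≡ 3·3 = 9 ≡ 4 (mod 5).
    Then x = 46 + 84·4 = 382, valid modulo lcm(84, 10) = 420: x ≡ 382 (mod 420).
Verify: 382 mod 12 = 10, 382 mod 14 = 4, 382 mod 10 = 2.

x ≡ 382 (mod 420).


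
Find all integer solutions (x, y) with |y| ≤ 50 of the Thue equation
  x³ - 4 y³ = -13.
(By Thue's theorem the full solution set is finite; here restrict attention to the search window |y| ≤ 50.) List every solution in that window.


The equation is x³ - 4y³ = -13. For fixed y, x³ = 4·y³ − 13, so a solution requires the RHS to be a perfect cube.
Strategy: iterate y from -50 to 50, compute RHS = 4·y³ − 13, and check whether it is a (positive or negative) perfect cube.
Check small values of y:
  y = 0: RHS = -13 is not a perfect cube.
  y = 1: RHS = -9 is not a perfect cube.
  y = -1: RHS = -17 is not a perfect cube.
  y = 2: RHS = 19 is not a perfect cube.
  y = -2: RHS = -45 is not a perfect cube.
  y = 3: RHS = 95 is not a perfect cube.
  y = -3: RHS = -121 is not a perfect cube.
Continuing the search up to |y| = 50 finds no solutions either.
No (x, y) in the scanned range satisfies the equation.

No integer solutions with |y| ≤ 50.


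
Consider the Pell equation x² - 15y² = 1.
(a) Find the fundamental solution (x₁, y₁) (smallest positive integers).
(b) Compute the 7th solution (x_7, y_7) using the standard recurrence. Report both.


Step 1: Find the fundamental solution (x₁, y₁) of x² - 15y² = 1.
  Expand √15 as a continued fraction. a₀ = ⌊√15⌋ = 3; iterate m_{k+1} = d_k·a_k − m_k, d_{k+1} = (15 − m_{k+1}²)/d_k, a_{k+1} = ⌊(a₀ + m_{k+1})/d_{k+1}⌋ (starting m₀ = 0, d₀ = 1), with convergents p_k = a_k·p_{k-1} + p_{k-2}, q_k = a_k·q_{k-1} + q_{k-2} (p₋₁ = 1, q₋₁ = 0):
  k = 0: a₀ = 3; p₀/q₀ = 3/1; p₀² − 15·q₀² = 9 − 15 = -6.
  k = 1: m = 3, d = 6, a = ⌊(3 + 3)/6⌋ = 1; p/q = (1·3 + 1)/(1·1 + 0) = 4/1; p² − 15·q² = 16 − 15 = 1.
  The first convergent with p² − 15·q² = 1 gives the fundamental solution (x₁, y₁) = (4, 1).
Step 2: Apply the recurrence (x_{n+1}, y_{n+1}) = (x₁x_n + 15y₁y_n, x₁y_n + y₁x_n) repeatedly.
  From (x_1, y_1) = (4, 1): x_2 = 4·4 + 15·1·1 = 31; y_2 = 4·1 + 1·4 = 8.
  From (x_2, y_2) = (31, 8): x_3 = 4·31 + 15·1·8 = 244; y_3 = 4·8 + 1·31 = 63.
  From (x_3, y_3) = (244, 63): x_4 = 4·244 + 15·1·63 = 1921; y_4 = 4·63 + 1·244 = 496.
  From (x_4, y_4) = (1921, 496): x_5 = 4·1921 + 15·1·496 = 15124; y_5 = 4·496 + 1·1921 = 3905.
  From (x_5, y_5) = (15124, 3905): x_6 = 4·15124 + 15·1·3905 = 119071; y_6 = 4·3905 + 1·15124 = 30744.
  From (x_6, y_6) = (119071, 30744): x_7 = 4·119071 + 15·1·30744 = 937444; y_7 = 4·30744 + 1·119071 = 242047.
Step 3: Verify x_7² - 15·y_7² = 878801253136 - 878801253135 = 1 (should be 1). ✓

(x_1, y_1) = (4, 1); (x_7, y_7) = (937444, 242047).


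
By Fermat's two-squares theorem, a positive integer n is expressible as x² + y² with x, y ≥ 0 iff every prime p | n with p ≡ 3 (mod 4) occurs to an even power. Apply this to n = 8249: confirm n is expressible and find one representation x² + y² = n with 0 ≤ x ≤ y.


Step 1: Factor n = 8249 = 73 · 113.
Step 2: Check the mod-4 condition on each prime factor: 73 ≡ 1 (mod 4), exponent 1; 113 ≡ 1 (mod 4), exponent 1.
All primes ≡ 3 (mod 4) appear to even exponent (or don't appear), so by the two-squares theorem n IS expressible as a sum of two squares.
Step 3: Build a representation. Here n = 73 · 113 is a product of primes ≡ 1 (mod 4). Each prime p ≡ 1 (mod 4) is itself a sum of two squares; find a² by testing p − a² for a perfect square:
  73: 73 − 1² = 72, 73 − 2² = 69, 73 − 3² = 64 = 8² ⇒ 73 = 3² + 8².
  113: 113 − 1² = 112, 113 − 2² = 109, 113 − 3² = 104, 113 − 4² = 97, 113 − 5² = 88, 113 − 6² = 77, 113 − 7² = 64 = 8² ⇒ 113 = 7² + 8².
  Combine using the Brahmagupta–Fibonacci identity (a² + b²)(c² + d²) = (ac − bd)² + (ad + bc)² = (ac + bd)² + (ad − bc)²:
  73 · 113 = 8249: from (3² + 8²)(7² + 8²), take (3·7 − 8·8, 3·8 + 8·7) = (21 − 64, 24 + 56) = (-43, 80); dropping signs (only squares matter) gives (43, 80); check 43² + 80² = 1849 + 6400 = 8249 ✓.
Step 4: Order so x ≤ y and verify: 43² + 80² = 1849 + 6400 = 8249 = n. ✓

n = 8249 = 43² + 80² (one valid representation with x ≤ y).


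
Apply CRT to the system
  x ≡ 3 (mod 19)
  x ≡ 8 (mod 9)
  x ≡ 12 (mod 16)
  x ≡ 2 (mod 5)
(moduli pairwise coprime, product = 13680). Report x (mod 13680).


Product of moduli M = 19 · 9 · 16 · 5 = 13680.
Merge one congruence at a time:
  Start: x ≡ 3 (mod 19).
  Combine with x ≡ 8 (mod 9); new modulus lcm = 171.
    Write x = 3 + 19·t and substitute into x ≡ 8 (mod 9): 19·t ≡ 8 − 3 = 5 (mod 9).
    Reduce coefficients mod 9: 1·t ≡ 5 (mod 9).
    So t ≡ 5 (mod 9).
    Then x = 3 + 19·5 = 98, valid modulo lcm(19, 9) = 171: x ≡ 98 (mod 171).
  Combine with x ≡ 12 (mod 16); new modulus lcm = 2736.
    Write x = 98 + 171·t and substitute into x ≡ 12 (mod 16): 171·t ≡ 12 − 98 = -86 (mod 16).
    Reduce coefficients mod 16: 11·t ≡ 10 (mod 16).
    The inverse of 11 mod 16 is 3 (since 11·3 = 33 = 2·16 + 1), so t ≡ 3·10 = 30 ≡ 14 (mod 16).
    Then x = 98 + 171·14 = 2492, valid modulo lcm(171, 16) = 2736: x ≡ 2492 (mod 2736).
  Combine with x ≡ 2 (mod 5); new modulus lcm = 13680.
    Write x = 2492 + 2736·t and substitute into x ≡ 2 (mod 5): 2736·t ≡ 2 − 2492 = -2490 (mod 5).
    Reduce coefficients mod 5: 1·t ≡ 0 (mod 5).
    So t ≡ 0 (mod 5).
    Then x = 2492 + 2736·0 = 2492, valid modulo lcm(2736, 5) = 13680: x ≡ 2492 (mod 13680).
Verify against each original: 2492 mod 19 = 3, 2492 mod 9 = 8, 2492 mod 16 = 12, 2492 mod 5 = 2.

x ≡ 2492 (mod 13680).


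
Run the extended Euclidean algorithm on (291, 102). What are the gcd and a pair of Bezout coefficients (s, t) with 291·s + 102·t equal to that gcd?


Euclidean algorithm on (291, 102) — divide until remainder is 0:
  291 = 2 · 102 + 87
  102 = 1 · 87 + 15
  87 = 5 · 15 + 12
  15 = 1 · 12 + 3
  12 = 4 · 3 + 0
gcd(291, 102) = 3.
Track Bezout coefficients alongside the remainders: start with r₀ = 291 = a·1 + b·0 (s = 1, t = 0) and r₁ = 102 = a·0 + b·1 (s = 0, t = 1); each new remainder r_{k+1} = r_{k-1} − q_k·r_k inherits s_{k+1} = s_{k-1} − q_k·s_k, t_{k+1} = t_{k-1} − q_k·t_k, so r_k = a·s_k + b·t_k at every step:
  q = 2: r = 87, s = 1 − 2·0 = 1, t = 0 − 2·1 = -2  (check: 291·1 + 102·(-2) = 87)
  q = 1: r = 15, s = 0 − 1·1 = -1, t = 1 − 1·(-2) = 3  (check: 291·(-1) + 102·3 = 15)
  q = 5: r = 12, s = 1 − 5·(-1) = 6, t = -2 − 5·3 = -17  (check: 291·6 + 102·(-17) = 12)
  q = 1: r = 3, s = -1 − 1·6 = -7, t = 3 − 1·(-17) = 20  (check: 291·(-7) + 102·20 = 3)
The row with r = 3 (the gcd) gives the Bezout coefficients s = -7, t = 20.
Result: 291 · (-7) + 102 · (20) = 3.

gcd(291, 102) = 3; s = -7, t = 20 (check: 291·(-7) + 102·20 = 3).


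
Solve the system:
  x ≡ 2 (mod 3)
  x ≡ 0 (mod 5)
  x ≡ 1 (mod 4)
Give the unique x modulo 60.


Moduli 3, 5, 4 are pairwise coprime; by CRT there is a unique solution modulo M = 3 · 5 · 4 = 60.
Solve pairwise, accumulating the modulus:
  Start with x ≡ 2 (mod 3).
  Combine with x ≡ 0 (mod 5): since gcd(3, 5) = 1, we get a unique residue mod 15.
    Write x = 2 + 3·t and substitute into x ≡ 0 (mod 5): 3·t ≡ 0 − 2 = -2 (mod 5).
    Reduce coefficients mod 5: 3·t ≡ 3 (mod 5).
    The inverse of 3 mod 5 is 2 (since 3·2 = 6 = 1·5 + 1), so t ≡ 2·3 = 6 ≡ 1 (mod 5).
    Then x = 2 + 3·1 = 5, valid modulo lcm(3, 5) = 15: x ≡ 5 (mod 15).
  Combine with x ≡ 1 (mod 4): since gcd(15, 4) = 1, we get a unique residue mod 60.
    Write x = 5 + 15·t and substitute into x ≡ 1 (mod 4): 15·t ≡ 1 − 5 = -4 (mod 4).
    Reduce coefficients mod 4: 3·t ≡ 0 (mod 4).
    The inverse of 3 mod 4 is 3 (since 3·3 = 9 = 2·4 + 1), so t ≡ 3·0 = 0 ≡ 0 (mod 4).
    Then x = 5 + 15·0 = 5, valid modulo lcm(15, 4) = 60: x ≡ 5 (mod 60).
Verify: 5 mod 3 = 2 ✓, 5 mod 5 = 0 ✓, 5 mod 4 = 1 ✓.

x ≡ 5 (mod 60).


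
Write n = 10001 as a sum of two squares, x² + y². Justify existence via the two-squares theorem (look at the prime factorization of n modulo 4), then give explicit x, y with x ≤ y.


Step 1: Factor n = 10001 = 73 · 137.
Step 2: Check the mod-4 condition on each prime factor: 73 ≡ 1 (mod 4), exponent 1; 137 ≡ 1 (mod 4), exponent 1.
All primes ≡ 3 (mod 4) appear to even exponent (or don't appear), so by the two-squares theorem n IS expressible as a sum of two squares.
Step 3: Build a representation. Here n = 73 · 137 is a product of primes ≡ 1 (mod 4). Each prime p ≡ 1 (mod 4) is itself a sum of two squares; find a² by testing p − a² for a perfect square:
  73: 73 − 1² = 72, 73 − 2² = 69, 73 − 3² = 64 = 8² ⇒ 73 = 3² + 8².
  137: 137 − 1² = 136, 137 − 2² = 133, 137 − 3² = 128, 137 − 4² = 121 = 11² ⇒ 137 = 4² + 11².
  Combine using the Brahmagupta–Fibonacci identity (a² + b²)(c² + d²) = (ac − bd)² + (ad + bc)² = (ac + bd)² + (ad − bc)²:
  73 · 137 = 10001: from (3² + 8²)(4² + 11²), take (3·4 − 8·11, 3·11 + 8·4) = (12 − 88, 33 + 32) = (-76, 65); dropping signs (only squares matter) gives (76, 65); check 76² + 65² = 5776 + 4225 = 10001 ✓.
Step 4: Order so x ≤ y and verify: 65² + 76² = 4225 + 5776 = 10001 = n. ✓

n = 10001 = 65² + 76² (one valid representation with x ≤ y).


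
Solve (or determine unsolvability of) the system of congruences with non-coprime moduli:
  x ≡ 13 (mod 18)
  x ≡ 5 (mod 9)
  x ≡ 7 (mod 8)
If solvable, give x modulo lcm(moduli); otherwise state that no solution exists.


Moduli 18, 9, 8 are not pairwise coprime, so CRT works modulo lcm(m_i) when all pairwise compatibility conditions hold.
Pairwise compatibility: gcd(m_i, m_j) must divide a_i - a_j for every pair.
Merge one congruence at a time:
  Start: x ≡ 13 (mod 18).
  Combine with x ≡ 5 (mod 9): gcd(18, 9) = 9, and 5 - 13 = -8 is NOT divisible by 9.
    ⇒ system is inconsistent (no integer solution).

No solution (the system is inconsistent).
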